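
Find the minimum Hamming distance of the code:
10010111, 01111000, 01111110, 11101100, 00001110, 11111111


Comparing all pairs, minimum distance: 2
Can detect 1 errors, correct 0 errors

2


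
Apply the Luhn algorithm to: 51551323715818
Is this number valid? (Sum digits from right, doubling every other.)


Luhn sum = 45
45 mod 10 = 5

Invalid (Luhn sum mod 10 = 5)


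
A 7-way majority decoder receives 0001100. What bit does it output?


Ones: 2 out of 7
Threshold: 4

0 (2/7 voted 1)


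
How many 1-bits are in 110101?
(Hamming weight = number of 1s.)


Counting 1s in 110101

4


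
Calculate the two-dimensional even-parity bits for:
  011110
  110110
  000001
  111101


Row parities: 0011
Column parities: 010100

Row P: 0011, Col P: 010100, Corner: 0


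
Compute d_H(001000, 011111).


XOR: 010111
Count of 1s: 4

4


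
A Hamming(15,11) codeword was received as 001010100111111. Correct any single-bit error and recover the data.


Syndrome = 0: no error detected

Data: 11010111111 (no errors)


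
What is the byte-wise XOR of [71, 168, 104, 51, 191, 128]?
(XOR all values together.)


XOR chain: 71 ^ 168 ^ 104 ^ 51 ^ 191 ^ 128 = 139

139


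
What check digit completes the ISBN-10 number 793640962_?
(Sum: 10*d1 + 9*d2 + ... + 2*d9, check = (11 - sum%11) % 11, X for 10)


Weighted sum: 299
299 mod 11 = 2

Check digit: 9


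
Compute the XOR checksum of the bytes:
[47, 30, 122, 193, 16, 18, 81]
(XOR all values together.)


XOR chain: 47 ^ 30 ^ 122 ^ 193 ^ 16 ^ 18 ^ 81 = 217

217


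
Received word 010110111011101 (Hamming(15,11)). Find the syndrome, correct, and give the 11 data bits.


Syndrome = 0: no error detected

Data: 01011011101 (no errors)


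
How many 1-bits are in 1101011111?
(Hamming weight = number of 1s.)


Counting 1s in 1101011111

8


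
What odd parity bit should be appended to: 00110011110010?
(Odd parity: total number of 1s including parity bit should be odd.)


Number of 1s in data: 7
Parity bit: 0

0


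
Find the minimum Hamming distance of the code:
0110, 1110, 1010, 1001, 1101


Comparing all pairs, minimum distance: 1
Can detect 0 errors, correct 0 errors

1


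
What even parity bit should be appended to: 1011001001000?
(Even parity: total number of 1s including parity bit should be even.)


Number of 1s in data: 5
Parity bit: 1

1


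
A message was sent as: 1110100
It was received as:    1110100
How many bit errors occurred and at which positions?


XOR: 0000000

0 errors (received matches sent)


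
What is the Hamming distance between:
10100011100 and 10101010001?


XOR: 00001001101
Count of 1s: 4

4


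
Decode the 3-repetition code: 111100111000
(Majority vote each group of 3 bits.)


Groups: 111, 100, 111, 000
Majority votes: 1010

1010


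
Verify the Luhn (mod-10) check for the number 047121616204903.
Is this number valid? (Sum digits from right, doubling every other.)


Luhn sum = 59
59 mod 10 = 9

Invalid (Luhn sum mod 10 = 9)


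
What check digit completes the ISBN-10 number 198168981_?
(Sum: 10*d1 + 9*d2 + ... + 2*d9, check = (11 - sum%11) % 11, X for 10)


Weighted sum: 300
300 mod 11 = 3

Check digit: 8


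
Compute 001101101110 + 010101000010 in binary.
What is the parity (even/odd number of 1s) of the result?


001101101110 = 878
010101000010 = 1346
Sum = 2224 = 100010110000
1s count = 4

even parity (4 ones in 100010110000)


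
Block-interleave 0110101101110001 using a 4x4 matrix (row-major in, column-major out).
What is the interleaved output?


Matrix:
  0110
  1011
  0111
  0001
Read columns: 0100101011100111

0100101011100111


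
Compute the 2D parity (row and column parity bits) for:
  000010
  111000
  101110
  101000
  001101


Row parities: 11001
Column parities: 110001

Row P: 11001, Col P: 110001, Corner: 1


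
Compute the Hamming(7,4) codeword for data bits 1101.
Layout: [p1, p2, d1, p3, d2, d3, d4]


Parity bits: p1=1, p2=0, p3=0

1010101


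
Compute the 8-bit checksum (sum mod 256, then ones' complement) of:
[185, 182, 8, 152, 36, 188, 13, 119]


Sum = 883 mod 256 = 115
Complement = 140

140


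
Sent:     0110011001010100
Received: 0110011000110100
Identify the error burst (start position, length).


XOR: 0000000001100000

Burst at position 9, length 2


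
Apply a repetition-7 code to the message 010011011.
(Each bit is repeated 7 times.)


Each bit -> 7 copies

000000011111110000000000000011111111111111000000011111111111111


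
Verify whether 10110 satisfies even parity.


Number of 1s: 3

No, parity error (3 ones)


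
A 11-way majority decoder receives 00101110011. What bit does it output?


Ones: 6 out of 11
Threshold: 6

1 (6/11 voted 1)


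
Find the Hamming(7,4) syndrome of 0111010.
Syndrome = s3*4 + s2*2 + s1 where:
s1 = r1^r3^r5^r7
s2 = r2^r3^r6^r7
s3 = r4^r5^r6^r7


s1=1, s2=1, s3=0

Syndrome = 3 (error at position 3)


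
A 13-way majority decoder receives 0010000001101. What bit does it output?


Ones: 4 out of 13
Threshold: 7

0 (4/13 voted 1)


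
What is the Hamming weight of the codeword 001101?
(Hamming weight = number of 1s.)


Counting 1s in 001101

3


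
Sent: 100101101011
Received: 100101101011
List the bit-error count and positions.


XOR: 000000000000

0 errors (received matches sent)


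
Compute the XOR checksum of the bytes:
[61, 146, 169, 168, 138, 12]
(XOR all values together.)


XOR chain: 61 ^ 146 ^ 169 ^ 168 ^ 138 ^ 12 = 40

40


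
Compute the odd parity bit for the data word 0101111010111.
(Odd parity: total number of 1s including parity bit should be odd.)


Number of 1s in data: 9
Parity bit: 0

0


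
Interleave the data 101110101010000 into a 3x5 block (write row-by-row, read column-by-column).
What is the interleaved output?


Matrix:
  10111
  01010
  10000
Read columns: 101010100110100

101010100110100


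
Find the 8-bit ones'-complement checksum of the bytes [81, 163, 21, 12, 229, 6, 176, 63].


Sum = 751 mod 256 = 239
Complement = 16

16


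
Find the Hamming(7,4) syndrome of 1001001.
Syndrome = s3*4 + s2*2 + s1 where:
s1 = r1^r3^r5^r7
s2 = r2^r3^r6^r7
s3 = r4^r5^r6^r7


s1=0, s2=1, s3=0

Syndrome = 2 (error at position 2)


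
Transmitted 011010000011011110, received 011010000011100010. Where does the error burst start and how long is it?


XOR: 000000000000111100

Burst at position 12, length 4


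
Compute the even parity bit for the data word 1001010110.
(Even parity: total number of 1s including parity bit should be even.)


Number of 1s in data: 5
Parity bit: 1

1


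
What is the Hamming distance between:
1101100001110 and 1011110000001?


XOR: 0110010001111
Count of 1s: 7

7


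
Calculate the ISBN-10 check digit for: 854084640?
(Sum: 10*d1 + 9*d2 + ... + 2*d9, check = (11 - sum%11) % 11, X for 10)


Weighted sum: 261
261 mod 11 = 8

Check digit: 3


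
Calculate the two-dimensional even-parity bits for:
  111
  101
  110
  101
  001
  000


Row parities: 100010
Column parities: 000

Row P: 100010, Col P: 000, Corner: 0


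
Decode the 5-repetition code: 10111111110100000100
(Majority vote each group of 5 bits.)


Groups: 10111, 11111, 01000, 00100
Majority votes: 1100

1100


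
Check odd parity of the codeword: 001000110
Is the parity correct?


Number of 1s: 3

Yes, parity is correct (3 ones)


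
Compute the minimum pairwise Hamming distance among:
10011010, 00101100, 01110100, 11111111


Comparing all pairs, minimum distance: 3
Can detect 2 errors, correct 1 errors

3


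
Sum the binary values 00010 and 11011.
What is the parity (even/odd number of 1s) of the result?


00010 = 2
11011 = 27
Sum = 29 = 11101
1s count = 4

even parity (4 ones in 11101)


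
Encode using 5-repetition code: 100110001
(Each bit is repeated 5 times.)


Each bit -> 5 copies

111110000000000111111111100000000000000011111


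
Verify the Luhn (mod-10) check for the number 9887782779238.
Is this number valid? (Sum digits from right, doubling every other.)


Luhn sum = 82
82 mod 10 = 2

Invalid (Luhn sum mod 10 = 2)


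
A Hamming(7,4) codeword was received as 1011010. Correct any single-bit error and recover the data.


Syndrome = 0: no error detected

Data: 1010 (no errors)


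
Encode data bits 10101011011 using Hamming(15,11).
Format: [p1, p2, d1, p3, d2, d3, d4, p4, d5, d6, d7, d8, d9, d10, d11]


Parity bits: p1=0, p2=1, p3=0, p4=1

011001011011011


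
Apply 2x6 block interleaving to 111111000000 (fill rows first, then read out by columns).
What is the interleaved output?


Matrix:
  111111
  000000
Read columns: 101010101010

101010101010


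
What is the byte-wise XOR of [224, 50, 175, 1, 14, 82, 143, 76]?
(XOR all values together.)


XOR chain: 224 ^ 50 ^ 175 ^ 1 ^ 14 ^ 82 ^ 143 ^ 76 = 227

227


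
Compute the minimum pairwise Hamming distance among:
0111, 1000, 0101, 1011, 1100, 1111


Comparing all pairs, minimum distance: 1
Can detect 0 errors, correct 0 errors

1


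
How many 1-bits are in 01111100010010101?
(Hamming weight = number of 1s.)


Counting 1s in 01111100010010101

9


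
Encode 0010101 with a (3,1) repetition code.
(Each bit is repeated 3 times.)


Each bit -> 3 copies

000000111000111000111


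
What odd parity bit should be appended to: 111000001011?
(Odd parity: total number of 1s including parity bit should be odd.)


Number of 1s in data: 6
Parity bit: 1

1


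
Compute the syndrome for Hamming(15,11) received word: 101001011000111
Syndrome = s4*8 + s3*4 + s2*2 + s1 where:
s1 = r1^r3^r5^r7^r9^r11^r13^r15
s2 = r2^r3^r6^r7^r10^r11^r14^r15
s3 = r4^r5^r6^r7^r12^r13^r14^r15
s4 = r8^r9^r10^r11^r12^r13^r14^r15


s1=1, s2=0, s3=0, s4=1

Syndrome = 9 (error at position 9)


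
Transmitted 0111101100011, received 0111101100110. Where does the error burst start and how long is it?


XOR: 0000000000101

Burst at position 10, length 3


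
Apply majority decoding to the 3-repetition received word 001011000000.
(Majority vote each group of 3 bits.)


Groups: 001, 011, 000, 000
Majority votes: 0100

0100


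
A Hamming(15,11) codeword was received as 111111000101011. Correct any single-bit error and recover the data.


Syndrome = 0: no error detected

Data: 11100101011 (no errors)


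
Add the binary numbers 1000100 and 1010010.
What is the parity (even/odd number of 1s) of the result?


1000100 = 68
1010010 = 82
Sum = 150 = 10010110
1s count = 4

even parity (4 ones in 10010110)


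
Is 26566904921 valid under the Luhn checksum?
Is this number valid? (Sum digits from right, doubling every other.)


Luhn sum = 50
50 mod 10 = 0

Valid (Luhn sum mod 10 = 0)


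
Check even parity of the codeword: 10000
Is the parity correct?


Number of 1s: 1

No, parity error (1 ones)


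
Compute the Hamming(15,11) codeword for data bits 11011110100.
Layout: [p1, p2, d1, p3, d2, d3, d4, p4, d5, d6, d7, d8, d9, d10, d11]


Parity bits: p1=0, p2=0, p3=1, p4=0

001110101110100


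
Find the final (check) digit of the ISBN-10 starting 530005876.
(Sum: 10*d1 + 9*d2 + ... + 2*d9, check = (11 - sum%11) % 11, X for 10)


Weighted sum: 167
167 mod 11 = 2

Check digit: 9


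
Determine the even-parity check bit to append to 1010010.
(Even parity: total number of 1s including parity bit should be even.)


Number of 1s in data: 3
Parity bit: 1

1


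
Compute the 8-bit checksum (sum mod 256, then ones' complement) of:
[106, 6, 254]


Sum = 366 mod 256 = 110
Complement = 145

145


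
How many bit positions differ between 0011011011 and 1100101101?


XOR: 1111110110
Count of 1s: 8

8


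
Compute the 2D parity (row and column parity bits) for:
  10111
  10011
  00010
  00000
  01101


Row parities: 01101
Column parities: 01011

Row P: 01101, Col P: 01011, Corner: 1


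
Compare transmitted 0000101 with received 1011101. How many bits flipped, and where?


XOR: 1011000

3 error(s) at position(s): 0, 2, 3


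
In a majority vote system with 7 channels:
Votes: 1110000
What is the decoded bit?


Ones: 3 out of 7
Threshold: 4

0 (3/7 voted 1)


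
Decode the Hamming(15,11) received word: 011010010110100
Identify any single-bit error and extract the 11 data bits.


Syndrome = 0: no error detected

Data: 11000110100 (no errors)


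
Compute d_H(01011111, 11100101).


XOR: 10111010
Count of 1s: 5

5


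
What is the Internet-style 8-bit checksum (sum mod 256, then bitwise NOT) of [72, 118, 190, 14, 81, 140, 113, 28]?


Sum = 756 mod 256 = 244
Complement = 11

11


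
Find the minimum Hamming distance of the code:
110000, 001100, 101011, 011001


Comparing all pairs, minimum distance: 3
Can detect 2 errors, correct 1 errors

3


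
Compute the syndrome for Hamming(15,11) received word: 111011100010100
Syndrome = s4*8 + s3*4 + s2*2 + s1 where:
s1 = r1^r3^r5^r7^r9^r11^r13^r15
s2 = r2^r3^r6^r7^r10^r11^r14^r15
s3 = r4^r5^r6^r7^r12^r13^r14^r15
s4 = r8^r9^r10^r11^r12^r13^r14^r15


s1=0, s2=1, s3=0, s4=0

Syndrome = 2 (error at position 2)


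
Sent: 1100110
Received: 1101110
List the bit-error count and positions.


XOR: 0001000

1 error(s) at position(s): 3


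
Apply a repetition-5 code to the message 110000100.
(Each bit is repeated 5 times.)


Each bit -> 5 copies

111111111100000000000000000000111110000000000


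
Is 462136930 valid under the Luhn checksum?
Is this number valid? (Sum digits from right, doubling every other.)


Luhn sum = 32
32 mod 10 = 2

Invalid (Luhn sum mod 10 = 2)


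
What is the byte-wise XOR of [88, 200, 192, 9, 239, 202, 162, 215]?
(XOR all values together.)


XOR chain: 88 ^ 200 ^ 192 ^ 9 ^ 239 ^ 202 ^ 162 ^ 215 = 9

9


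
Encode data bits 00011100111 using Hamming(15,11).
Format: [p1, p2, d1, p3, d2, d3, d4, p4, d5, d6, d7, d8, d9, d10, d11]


Parity bits: p1=0, p2=0, p3=0, p4=1

000000111100111


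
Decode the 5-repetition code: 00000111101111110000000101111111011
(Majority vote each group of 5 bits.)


Groups: 00000, 11110, 11111, 10000, 00010, 11111, 11011
Majority votes: 0110011

0110011


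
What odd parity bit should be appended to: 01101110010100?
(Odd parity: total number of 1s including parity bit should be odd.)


Number of 1s in data: 7
Parity bit: 0

0


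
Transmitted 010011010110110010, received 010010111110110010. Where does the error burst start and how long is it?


XOR: 000001101000000000

Burst at position 5, length 4


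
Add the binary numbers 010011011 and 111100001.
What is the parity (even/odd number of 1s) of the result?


010011011 = 155
111100001 = 481
Sum = 636 = 1001111100
1s count = 6

even parity (6 ones in 1001111100)


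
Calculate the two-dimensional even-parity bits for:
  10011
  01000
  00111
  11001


Row parities: 1111
Column parities: 00101

Row P: 1111, Col P: 00101, Corner: 0


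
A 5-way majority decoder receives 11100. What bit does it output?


Ones: 3 out of 5
Threshold: 3

1 (3/5 voted 1)


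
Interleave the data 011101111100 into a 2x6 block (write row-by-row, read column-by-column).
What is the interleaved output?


Matrix:
  011101
  111100
Read columns: 011111110010

011111110010


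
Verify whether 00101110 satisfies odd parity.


Number of 1s: 4

No, parity error (4 ones)


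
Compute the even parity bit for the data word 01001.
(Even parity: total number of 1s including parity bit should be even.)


Number of 1s in data: 2
Parity bit: 0

0


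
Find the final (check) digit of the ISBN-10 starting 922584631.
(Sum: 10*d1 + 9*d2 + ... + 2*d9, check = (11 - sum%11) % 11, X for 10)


Weighted sum: 262
262 mod 11 = 9

Check digit: 2


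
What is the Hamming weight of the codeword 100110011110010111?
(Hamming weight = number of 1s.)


Counting 1s in 100110011110010111

11


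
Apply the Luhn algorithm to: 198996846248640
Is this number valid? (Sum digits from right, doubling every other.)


Luhn sum = 90
90 mod 10 = 0

Valid (Luhn sum mod 10 = 0)


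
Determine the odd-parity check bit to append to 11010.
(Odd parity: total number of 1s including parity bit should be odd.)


Number of 1s in data: 3
Parity bit: 0

0


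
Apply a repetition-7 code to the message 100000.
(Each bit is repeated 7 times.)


Each bit -> 7 copies

111111100000000000000000000000000000000000


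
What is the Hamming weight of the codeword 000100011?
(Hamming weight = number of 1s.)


Counting 1s in 000100011

3


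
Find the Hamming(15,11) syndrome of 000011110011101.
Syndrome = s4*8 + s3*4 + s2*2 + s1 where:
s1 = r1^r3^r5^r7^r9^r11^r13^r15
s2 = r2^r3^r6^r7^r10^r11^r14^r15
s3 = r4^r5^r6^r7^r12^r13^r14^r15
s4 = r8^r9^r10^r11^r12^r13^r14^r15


s1=1, s2=0, s3=0, s4=1

Syndrome = 9 (error at position 9)


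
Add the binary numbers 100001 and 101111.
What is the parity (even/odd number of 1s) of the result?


100001 = 33
101111 = 47
Sum = 80 = 1010000
1s count = 2

even parity (2 ones in 1010000)


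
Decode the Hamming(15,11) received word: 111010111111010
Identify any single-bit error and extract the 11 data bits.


Syndrome = 0: no error detected

Data: 11011111010 (no errors)


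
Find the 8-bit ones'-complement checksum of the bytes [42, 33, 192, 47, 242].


Sum = 556 mod 256 = 44
Complement = 211

211


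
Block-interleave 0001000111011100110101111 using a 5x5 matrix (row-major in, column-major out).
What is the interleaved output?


Matrix:
  00010
  00111
  01110
  01101
  01111
Read columns: 0000000111011111110101011

0000000111011111110101011


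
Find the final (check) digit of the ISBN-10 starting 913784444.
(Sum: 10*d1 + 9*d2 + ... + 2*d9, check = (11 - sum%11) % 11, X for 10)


Weighted sum: 276
276 mod 11 = 1

Check digit: X


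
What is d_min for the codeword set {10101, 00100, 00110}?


Comparing all pairs, minimum distance: 1
Can detect 0 errors, correct 0 errors

1


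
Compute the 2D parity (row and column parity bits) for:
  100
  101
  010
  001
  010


Row parities: 10111
Column parities: 000

Row P: 10111, Col P: 000, Corner: 0


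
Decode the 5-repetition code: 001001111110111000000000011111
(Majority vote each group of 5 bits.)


Groups: 00100, 11111, 10111, 00000, 00000, 11111
Majority votes: 011001

011001


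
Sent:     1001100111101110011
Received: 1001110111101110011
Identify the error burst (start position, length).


XOR: 0000010000000000000

Burst at position 5, length 1


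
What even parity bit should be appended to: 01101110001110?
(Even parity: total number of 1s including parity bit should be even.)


Number of 1s in data: 8
Parity bit: 0

0


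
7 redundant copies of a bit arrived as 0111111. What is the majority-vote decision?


Ones: 6 out of 7
Threshold: 4

1 (6/7 voted 1)


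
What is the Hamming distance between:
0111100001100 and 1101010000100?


XOR: 1010110001000
Count of 1s: 5

5


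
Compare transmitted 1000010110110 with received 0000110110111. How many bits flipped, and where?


XOR: 1000100000001

3 error(s) at position(s): 0, 4, 12


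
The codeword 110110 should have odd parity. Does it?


Number of 1s: 4

No, parity error (4 ones)


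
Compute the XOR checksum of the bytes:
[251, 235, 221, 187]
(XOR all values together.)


XOR chain: 251 ^ 235 ^ 221 ^ 187 = 118

118


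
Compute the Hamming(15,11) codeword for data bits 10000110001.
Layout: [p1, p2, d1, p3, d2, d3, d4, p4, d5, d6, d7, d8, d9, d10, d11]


Parity bits: p1=1, p2=0, p3=1, p4=1

101100010110001


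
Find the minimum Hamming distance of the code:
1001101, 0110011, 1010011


Comparing all pairs, minimum distance: 2
Can detect 1 errors, correct 0 errors

2


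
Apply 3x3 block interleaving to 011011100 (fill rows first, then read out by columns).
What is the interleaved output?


Matrix:
  011
  011
  100
Read columns: 001110110

001110110


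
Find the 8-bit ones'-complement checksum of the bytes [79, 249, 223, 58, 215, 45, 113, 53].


Sum = 1035 mod 256 = 11
Complement = 244

244


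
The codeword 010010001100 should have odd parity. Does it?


Number of 1s: 4

No, parity error (4 ones)


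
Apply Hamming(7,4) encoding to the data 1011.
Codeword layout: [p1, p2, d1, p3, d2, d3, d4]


Parity bits: p1=0, p2=1, p3=0

0110011


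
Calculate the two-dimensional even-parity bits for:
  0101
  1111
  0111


Row parities: 001
Column parities: 1101

Row P: 001, Col P: 1101, Corner: 1


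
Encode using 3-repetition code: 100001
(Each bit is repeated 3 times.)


Each bit -> 3 copies

111000000000000111


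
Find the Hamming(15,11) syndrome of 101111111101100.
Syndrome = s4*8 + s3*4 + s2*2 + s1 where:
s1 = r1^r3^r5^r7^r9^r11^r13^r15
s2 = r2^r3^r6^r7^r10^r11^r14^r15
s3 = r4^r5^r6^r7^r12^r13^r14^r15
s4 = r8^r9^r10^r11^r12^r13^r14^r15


s1=0, s2=0, s3=0, s4=1

Syndrome = 8 (error at position 8)


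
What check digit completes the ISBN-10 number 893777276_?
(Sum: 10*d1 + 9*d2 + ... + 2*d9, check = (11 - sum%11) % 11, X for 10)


Weighted sum: 352
352 mod 11 = 0

Check digit: 0


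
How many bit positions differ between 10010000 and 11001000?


XOR: 01011000
Count of 1s: 3

3


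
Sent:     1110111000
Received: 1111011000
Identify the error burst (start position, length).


XOR: 0001100000

Burst at position 3, length 2


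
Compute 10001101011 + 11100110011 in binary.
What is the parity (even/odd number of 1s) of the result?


10001101011 = 1131
11100110011 = 1843
Sum = 2974 = 101110011110
1s count = 8

even parity (8 ones in 101110011110)


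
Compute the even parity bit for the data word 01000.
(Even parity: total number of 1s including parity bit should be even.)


Number of 1s in data: 1
Parity bit: 1

1


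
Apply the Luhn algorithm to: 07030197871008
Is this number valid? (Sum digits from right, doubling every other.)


Luhn sum = 51
51 mod 10 = 1

Invalid (Luhn sum mod 10 = 1)


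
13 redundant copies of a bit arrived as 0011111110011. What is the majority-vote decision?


Ones: 9 out of 13
Threshold: 7

1 (9/13 voted 1)


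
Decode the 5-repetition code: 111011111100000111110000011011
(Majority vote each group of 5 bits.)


Groups: 11101, 11111, 00000, 11111, 00000, 11011
Majority votes: 110101

110101


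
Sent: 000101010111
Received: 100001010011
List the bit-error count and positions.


XOR: 100100000100

3 error(s) at position(s): 0, 3, 9


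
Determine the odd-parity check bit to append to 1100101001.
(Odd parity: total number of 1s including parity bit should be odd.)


Number of 1s in data: 5
Parity bit: 0

0


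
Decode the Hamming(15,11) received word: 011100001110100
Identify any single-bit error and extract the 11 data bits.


Syndrome = 0: no error detected

Data: 10001110100 (no errors)


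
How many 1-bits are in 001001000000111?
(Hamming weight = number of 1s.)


Counting 1s in 001001000000111

5


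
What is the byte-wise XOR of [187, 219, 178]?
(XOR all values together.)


XOR chain: 187 ^ 219 ^ 178 = 210

210


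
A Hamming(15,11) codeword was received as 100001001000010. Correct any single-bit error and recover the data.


Syndrome = 0: no error detected

Data: 00101000010 (no errors)


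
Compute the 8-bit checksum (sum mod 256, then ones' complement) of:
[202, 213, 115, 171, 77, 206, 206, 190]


Sum = 1380 mod 256 = 100
Complement = 155

155


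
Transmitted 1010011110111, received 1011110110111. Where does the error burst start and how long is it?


XOR: 0001101000000

Burst at position 3, length 4


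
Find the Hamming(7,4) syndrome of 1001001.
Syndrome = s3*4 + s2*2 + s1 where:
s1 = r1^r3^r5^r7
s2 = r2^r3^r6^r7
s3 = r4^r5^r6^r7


s1=0, s2=1, s3=0

Syndrome = 2 (error at position 2)


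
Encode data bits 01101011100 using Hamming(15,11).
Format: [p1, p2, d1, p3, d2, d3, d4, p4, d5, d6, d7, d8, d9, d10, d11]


Parity bits: p1=0, p2=0, p3=0, p4=0

000011001011100


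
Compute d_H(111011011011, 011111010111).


XOR: 100100001100
Count of 1s: 4

4


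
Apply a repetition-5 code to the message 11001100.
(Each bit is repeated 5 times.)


Each bit -> 5 copies

1111111111000000000011111111110000000000


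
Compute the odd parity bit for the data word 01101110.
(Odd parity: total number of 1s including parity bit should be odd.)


Number of 1s in data: 5
Parity bit: 0

0


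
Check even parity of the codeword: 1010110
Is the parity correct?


Number of 1s: 4

Yes, parity is correct (4 ones)


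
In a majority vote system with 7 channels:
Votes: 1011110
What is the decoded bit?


Ones: 5 out of 7
Threshold: 4

1 (5/7 voted 1)


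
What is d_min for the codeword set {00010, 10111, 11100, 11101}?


Comparing all pairs, minimum distance: 1
Can detect 0 errors, correct 0 errors

1


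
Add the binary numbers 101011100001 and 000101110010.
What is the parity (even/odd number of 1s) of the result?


101011100001 = 2785
000101110010 = 370
Sum = 3155 = 110001010011
1s count = 6

even parity (6 ones in 110001010011)


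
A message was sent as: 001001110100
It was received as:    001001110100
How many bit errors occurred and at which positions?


XOR: 000000000000

0 errors (received matches sent)


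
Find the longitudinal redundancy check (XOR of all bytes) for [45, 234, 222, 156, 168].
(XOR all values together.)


XOR chain: 45 ^ 234 ^ 222 ^ 156 ^ 168 = 45

45


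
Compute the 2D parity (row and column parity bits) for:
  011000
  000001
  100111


Row parities: 010
Column parities: 111110

Row P: 010, Col P: 111110, Corner: 1


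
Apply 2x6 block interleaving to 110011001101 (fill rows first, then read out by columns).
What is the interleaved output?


Matrix:
  110011
  001101
Read columns: 101001011011

101001011011


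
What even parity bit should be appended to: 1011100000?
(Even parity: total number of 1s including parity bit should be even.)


Number of 1s in data: 4
Parity bit: 0

0


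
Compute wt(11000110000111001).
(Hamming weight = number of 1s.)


Counting 1s in 11000110000111001

8


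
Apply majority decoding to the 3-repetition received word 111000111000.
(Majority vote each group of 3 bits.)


Groups: 111, 000, 111, 000
Majority votes: 1010

1010


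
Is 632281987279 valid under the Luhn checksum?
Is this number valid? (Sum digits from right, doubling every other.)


Luhn sum = 58
58 mod 10 = 8

Invalid (Luhn sum mod 10 = 8)


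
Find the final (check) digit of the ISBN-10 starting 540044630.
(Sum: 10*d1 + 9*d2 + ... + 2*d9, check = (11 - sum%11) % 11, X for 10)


Weighted sum: 163
163 mod 11 = 9

Check digit: 2


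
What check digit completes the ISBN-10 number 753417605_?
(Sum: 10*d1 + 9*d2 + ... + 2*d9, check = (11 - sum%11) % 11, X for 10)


Weighted sum: 242
242 mod 11 = 0

Check digit: 0


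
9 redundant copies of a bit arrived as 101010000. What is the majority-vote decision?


Ones: 3 out of 9
Threshold: 5

0 (3/9 voted 1)


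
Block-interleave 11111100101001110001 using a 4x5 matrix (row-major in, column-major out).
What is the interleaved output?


Matrix:
  11111
  10010
  10011
  10001
Read columns: 11111000100011101011

11111000100011101011


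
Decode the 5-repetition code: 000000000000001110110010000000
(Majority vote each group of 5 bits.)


Groups: 00000, 00000, 00001, 11011, 00100, 00000
Majority votes: 000100

000100


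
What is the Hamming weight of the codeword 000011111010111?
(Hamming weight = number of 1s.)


Counting 1s in 000011111010111

9


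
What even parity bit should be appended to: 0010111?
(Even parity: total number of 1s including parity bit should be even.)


Number of 1s in data: 4
Parity bit: 0

0


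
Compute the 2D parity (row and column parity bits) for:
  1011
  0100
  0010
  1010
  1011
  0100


Row parities: 111011
Column parities: 1000

Row P: 111011, Col P: 1000, Corner: 1


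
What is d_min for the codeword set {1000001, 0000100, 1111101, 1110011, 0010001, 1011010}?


Comparing all pairs, minimum distance: 2
Can detect 1 errors, correct 0 errors

2


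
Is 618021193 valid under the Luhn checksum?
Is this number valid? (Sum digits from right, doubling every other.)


Luhn sum = 33
33 mod 10 = 3

Invalid (Luhn sum mod 10 = 3)


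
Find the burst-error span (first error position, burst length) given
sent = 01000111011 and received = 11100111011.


XOR: 10100000000

Burst at position 0, length 3


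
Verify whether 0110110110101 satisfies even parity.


Number of 1s: 8

Yes, parity is correct (8 ones)


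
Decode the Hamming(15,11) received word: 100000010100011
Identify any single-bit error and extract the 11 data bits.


Syndrome = 2: error at position 2

Data: 00000100011 (corrected bit 2)


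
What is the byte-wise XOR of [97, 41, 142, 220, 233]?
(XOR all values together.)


XOR chain: 97 ^ 41 ^ 142 ^ 220 ^ 233 = 243

243


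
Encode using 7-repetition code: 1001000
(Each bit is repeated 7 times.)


Each bit -> 7 copies

1111111000000000000001111111000000000000000000000


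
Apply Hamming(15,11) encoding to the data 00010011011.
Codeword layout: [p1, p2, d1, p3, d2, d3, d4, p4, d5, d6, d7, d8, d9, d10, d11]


Parity bits: p1=1, p2=0, p3=0, p4=0

100000100011011


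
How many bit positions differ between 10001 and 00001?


XOR: 10000
Count of 1s: 1

1


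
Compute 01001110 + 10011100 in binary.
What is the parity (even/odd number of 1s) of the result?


01001110 = 78
10011100 = 156
Sum = 234 = 11101010
1s count = 5

odd parity (5 ones in 11101010)


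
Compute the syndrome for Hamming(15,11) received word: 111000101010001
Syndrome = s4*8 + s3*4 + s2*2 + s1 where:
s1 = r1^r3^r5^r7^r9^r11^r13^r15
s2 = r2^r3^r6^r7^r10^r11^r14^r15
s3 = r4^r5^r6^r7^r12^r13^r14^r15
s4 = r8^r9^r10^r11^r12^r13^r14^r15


s1=0, s2=1, s3=0, s4=1

Syndrome = 10 (error at position 10)


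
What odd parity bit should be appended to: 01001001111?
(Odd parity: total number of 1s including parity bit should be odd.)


Number of 1s in data: 6
Parity bit: 1

1


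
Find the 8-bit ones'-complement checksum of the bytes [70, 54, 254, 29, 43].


Sum = 450 mod 256 = 194
Complement = 61

61


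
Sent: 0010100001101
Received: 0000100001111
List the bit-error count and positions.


XOR: 0010000000010

2 error(s) at position(s): 2, 11


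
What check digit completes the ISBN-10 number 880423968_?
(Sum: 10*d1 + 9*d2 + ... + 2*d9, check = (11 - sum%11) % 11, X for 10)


Weighted sum: 277
277 mod 11 = 2

Check digit: 9


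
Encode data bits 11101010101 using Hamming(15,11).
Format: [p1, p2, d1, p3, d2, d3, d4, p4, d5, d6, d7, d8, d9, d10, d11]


Parity bits: p1=0, p2=0, p3=0, p4=0

001011001010101


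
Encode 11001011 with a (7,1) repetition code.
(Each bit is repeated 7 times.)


Each bit -> 7 copies

11111111111111000000000000001111111000000011111111111111


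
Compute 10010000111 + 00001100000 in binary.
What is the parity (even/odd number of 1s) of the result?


10010000111 = 1159
00001100000 = 96
Sum = 1255 = 10011100111
1s count = 7

odd parity (7 ones in 10011100111)


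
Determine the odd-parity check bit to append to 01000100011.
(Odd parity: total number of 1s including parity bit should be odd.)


Number of 1s in data: 4
Parity bit: 1

1


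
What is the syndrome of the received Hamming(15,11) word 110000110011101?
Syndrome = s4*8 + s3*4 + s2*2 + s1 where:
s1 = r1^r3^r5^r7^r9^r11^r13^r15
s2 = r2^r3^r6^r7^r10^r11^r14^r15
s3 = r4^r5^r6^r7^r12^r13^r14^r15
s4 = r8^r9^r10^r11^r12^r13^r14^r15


s1=1, s2=0, s3=0, s4=1

Syndrome = 9 (error at position 9)


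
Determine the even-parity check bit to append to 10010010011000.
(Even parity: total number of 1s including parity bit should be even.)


Number of 1s in data: 5
Parity bit: 1

1


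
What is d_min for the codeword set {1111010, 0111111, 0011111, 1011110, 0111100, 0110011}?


Comparing all pairs, minimum distance: 1
Can detect 0 errors, correct 0 errors

1


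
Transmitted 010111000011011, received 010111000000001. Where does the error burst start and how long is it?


XOR: 000000000011010

Burst at position 10, length 4


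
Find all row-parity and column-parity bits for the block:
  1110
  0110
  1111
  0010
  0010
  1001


Row parities: 100110
Column parities: 1110

Row P: 100110, Col P: 1110, Corner: 1


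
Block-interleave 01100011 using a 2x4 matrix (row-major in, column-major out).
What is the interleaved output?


Matrix:
  0110
  0011
Read columns: 00101101

00101101


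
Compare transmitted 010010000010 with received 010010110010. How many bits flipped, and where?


XOR: 000000110000

2 error(s) at position(s): 6, 7


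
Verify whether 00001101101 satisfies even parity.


Number of 1s: 5

No, parity error (5 ones)


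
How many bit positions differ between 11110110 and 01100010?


XOR: 10010100
Count of 1s: 3

3


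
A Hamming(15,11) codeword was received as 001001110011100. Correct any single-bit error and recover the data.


Syndrome = 0: no error detected

Data: 10110011100 (no errors)


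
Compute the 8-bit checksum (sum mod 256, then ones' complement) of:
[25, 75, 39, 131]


Sum = 270 mod 256 = 14
Complement = 241

241


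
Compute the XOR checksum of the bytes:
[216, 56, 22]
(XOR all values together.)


XOR chain: 216 ^ 56 ^ 22 = 246

246


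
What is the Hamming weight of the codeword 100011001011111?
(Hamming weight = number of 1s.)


Counting 1s in 100011001011111

9


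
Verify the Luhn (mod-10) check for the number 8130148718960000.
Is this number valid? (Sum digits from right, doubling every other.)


Luhn sum = 59
59 mod 10 = 9

Invalid (Luhn sum mod 10 = 9)


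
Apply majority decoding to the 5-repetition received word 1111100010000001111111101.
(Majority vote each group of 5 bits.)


Groups: 11111, 00010, 00000, 11111, 11101
Majority votes: 10011

10011


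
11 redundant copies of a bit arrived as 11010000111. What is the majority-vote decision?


Ones: 6 out of 11
Threshold: 6

1 (6/11 voted 1)


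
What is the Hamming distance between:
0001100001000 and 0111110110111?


XOR: 0110010111111
Count of 1s: 9

9


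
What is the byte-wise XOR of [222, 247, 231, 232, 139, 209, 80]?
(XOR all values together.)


XOR chain: 222 ^ 247 ^ 231 ^ 232 ^ 139 ^ 209 ^ 80 = 44

44


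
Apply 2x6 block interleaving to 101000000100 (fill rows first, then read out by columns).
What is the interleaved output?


Matrix:
  101000
  000100
Read columns: 100010010000

100010010000


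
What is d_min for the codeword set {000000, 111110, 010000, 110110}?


Comparing all pairs, minimum distance: 1
Can detect 0 errors, correct 0 errors

1


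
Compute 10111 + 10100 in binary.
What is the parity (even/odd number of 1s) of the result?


10111 = 23
10100 = 20
Sum = 43 = 101011
1s count = 4

even parity (4 ones in 101011)


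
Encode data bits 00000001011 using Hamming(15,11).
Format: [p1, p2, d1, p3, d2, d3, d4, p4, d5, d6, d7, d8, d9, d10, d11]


Parity bits: p1=1, p2=0, p3=1, p4=1

100100010001011


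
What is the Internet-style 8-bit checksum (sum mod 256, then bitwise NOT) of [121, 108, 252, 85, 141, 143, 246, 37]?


Sum = 1133 mod 256 = 109
Complement = 146

146


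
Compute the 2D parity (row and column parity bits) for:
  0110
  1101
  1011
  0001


Row parities: 0111
Column parities: 0001

Row P: 0111, Col P: 0001, Corner: 1


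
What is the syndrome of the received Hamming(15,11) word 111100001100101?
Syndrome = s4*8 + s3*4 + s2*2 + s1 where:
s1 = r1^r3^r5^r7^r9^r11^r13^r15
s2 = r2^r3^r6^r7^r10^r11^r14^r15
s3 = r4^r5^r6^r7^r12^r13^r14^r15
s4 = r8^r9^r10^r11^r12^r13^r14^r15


s1=1, s2=0, s3=1, s4=0

Syndrome = 5 (error at position 5)


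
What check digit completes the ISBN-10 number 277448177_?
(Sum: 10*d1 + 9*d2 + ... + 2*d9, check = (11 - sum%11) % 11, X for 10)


Weighted sum: 270
270 mod 11 = 6

Check digit: 5


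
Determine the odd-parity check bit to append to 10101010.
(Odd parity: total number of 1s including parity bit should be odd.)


Number of 1s in data: 4
Parity bit: 1

1


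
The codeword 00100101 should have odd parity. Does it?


Number of 1s: 3

Yes, parity is correct (3 ones)


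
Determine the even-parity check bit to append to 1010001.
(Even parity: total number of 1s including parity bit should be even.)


Number of 1s in data: 3
Parity bit: 1

1


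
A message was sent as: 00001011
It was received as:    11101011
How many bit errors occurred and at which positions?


XOR: 11100000

3 error(s) at position(s): 0, 1, 2


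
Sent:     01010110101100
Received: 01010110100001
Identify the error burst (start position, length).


XOR: 00000000001101

Burst at position 10, length 4


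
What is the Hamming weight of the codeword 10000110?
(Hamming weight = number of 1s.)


Counting 1s in 10000110

3


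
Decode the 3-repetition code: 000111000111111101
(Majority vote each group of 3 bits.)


Groups: 000, 111, 000, 111, 111, 101
Majority votes: 010111

010111


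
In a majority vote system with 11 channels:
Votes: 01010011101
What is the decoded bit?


Ones: 6 out of 11
Threshold: 6

1 (6/11 voted 1)


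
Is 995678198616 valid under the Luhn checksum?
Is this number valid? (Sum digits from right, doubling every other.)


Luhn sum = 70
70 mod 10 = 0

Valid (Luhn sum mod 10 = 0)


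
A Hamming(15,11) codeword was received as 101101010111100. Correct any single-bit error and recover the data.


Syndrome = 8: error at position 8

Data: 10100111100 (corrected bit 8)


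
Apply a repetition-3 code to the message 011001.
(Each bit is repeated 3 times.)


Each bit -> 3 copies

000111111000000111


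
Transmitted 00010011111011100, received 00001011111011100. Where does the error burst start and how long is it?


XOR: 00011000000000000

Burst at position 3, length 2


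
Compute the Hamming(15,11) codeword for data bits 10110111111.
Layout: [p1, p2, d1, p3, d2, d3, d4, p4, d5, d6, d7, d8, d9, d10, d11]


Parity bits: p1=1, p2=1, p3=0, p4=0

111001100111111


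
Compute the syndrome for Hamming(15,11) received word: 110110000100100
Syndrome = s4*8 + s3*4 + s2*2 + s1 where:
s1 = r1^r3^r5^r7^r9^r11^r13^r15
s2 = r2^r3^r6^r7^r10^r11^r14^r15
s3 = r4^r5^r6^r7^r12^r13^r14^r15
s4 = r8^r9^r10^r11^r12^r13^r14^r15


s1=1, s2=0, s3=1, s4=0

Syndrome = 5 (error at position 5)


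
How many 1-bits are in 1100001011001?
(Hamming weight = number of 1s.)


Counting 1s in 1100001011001

6


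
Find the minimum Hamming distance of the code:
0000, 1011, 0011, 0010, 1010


Comparing all pairs, minimum distance: 1
Can detect 0 errors, correct 0 errors

1


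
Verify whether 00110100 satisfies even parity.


Number of 1s: 3

No, parity error (3 ones)


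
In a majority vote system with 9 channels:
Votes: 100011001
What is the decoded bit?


Ones: 4 out of 9
Threshold: 5

0 (4/9 voted 1)


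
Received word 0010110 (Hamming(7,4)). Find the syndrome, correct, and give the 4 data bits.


Syndrome = 0: no error detected

Data: 1110 (no errors)


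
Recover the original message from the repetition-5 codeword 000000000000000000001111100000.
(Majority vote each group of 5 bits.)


Groups: 00000, 00000, 00000, 00000, 11111, 00000
Majority votes: 000010

000010
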